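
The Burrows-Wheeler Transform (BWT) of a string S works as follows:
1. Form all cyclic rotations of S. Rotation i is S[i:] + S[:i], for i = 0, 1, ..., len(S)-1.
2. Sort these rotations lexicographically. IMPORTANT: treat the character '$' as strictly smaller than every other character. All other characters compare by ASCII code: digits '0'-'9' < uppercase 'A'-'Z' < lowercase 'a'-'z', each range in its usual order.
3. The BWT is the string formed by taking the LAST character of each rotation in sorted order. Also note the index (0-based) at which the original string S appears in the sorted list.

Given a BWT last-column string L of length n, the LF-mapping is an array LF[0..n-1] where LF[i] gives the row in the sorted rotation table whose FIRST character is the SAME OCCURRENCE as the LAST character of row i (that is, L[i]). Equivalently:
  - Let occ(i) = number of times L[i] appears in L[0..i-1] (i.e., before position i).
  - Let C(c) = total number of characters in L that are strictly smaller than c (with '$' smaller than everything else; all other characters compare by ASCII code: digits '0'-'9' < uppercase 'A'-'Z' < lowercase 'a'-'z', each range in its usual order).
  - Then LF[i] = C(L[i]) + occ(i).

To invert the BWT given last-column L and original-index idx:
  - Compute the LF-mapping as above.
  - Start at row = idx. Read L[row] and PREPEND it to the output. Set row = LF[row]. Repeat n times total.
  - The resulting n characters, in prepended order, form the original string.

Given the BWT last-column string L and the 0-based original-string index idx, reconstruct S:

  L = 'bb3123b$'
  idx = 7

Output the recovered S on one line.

Answer: bb1323b$

Derivation:
LF mapping: 5 6 3 1 2 4 7 0
Walk LF starting at row 7, prepending L[row]:
  step 1: row=7, L[7]='$', prepend. Next row=LF[7]=0
  step 2: row=0, L[0]='b', prepend. Next row=LF[0]=5
  step 3: row=5, L[5]='3', prepend. Next row=LF[5]=4
  step 4: row=4, L[4]='2', prepend. Next row=LF[4]=2
  step 5: row=2, L[2]='3', prepend. Next row=LF[2]=3
  step 6: row=3, L[3]='1', prepend. Next row=LF[3]=1
  step 7: row=1, L[1]='b', prepend. Next row=LF[1]=6
  step 8: row=6, L[6]='b', prepend. Next row=LF[6]=7
Reversed output: bb1323b$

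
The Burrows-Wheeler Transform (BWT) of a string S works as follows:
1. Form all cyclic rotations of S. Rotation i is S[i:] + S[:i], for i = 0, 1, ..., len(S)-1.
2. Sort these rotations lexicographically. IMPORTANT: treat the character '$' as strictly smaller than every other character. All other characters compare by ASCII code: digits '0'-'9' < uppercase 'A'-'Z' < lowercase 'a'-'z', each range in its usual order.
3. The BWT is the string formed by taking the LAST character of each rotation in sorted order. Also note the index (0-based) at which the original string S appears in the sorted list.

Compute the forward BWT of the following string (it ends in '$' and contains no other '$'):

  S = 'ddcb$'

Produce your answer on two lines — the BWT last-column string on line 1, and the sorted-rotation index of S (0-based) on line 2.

Answer: bcdd$
4

Derivation:
All 5 rotations (rotation i = S[i:]+S[:i]):
  rot[0] = ddcb$
  rot[1] = dcb$d
  rot[2] = cb$dd
  rot[3] = b$ddc
  rot[4] = $ddcb
Sorted (with $ < everything):
  sorted[0] = $ddcb  (last char: 'b')
  sorted[1] = b$ddc  (last char: 'c')
  sorted[2] = cb$dd  (last char: 'd')
  sorted[3] = dcb$d  (last char: 'd')
  sorted[4] = ddcb$  (last char: '$')
Last column: bcdd$
Original string S is at sorted index 4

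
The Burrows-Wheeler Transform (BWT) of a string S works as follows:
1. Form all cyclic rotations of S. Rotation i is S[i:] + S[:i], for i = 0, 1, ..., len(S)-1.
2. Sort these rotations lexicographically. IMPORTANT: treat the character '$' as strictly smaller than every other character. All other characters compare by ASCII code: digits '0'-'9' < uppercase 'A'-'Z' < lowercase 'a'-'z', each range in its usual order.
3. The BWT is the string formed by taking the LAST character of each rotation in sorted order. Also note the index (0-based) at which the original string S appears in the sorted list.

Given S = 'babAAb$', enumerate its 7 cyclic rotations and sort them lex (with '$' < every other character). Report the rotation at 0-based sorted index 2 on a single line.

All 7 rotations (rotation i = S[i:]+S[:i]):
  rot[0] = babAAb$
  rot[1] = abAAb$b
  rot[2] = bAAb$ba
  rot[3] = AAb$bab
  rot[4] = Ab$babA
  rot[5] = b$babAA
  rot[6] = $babAAb
Sorted (with $ < everything):
  sorted[0] = $babAAb
  sorted[1] = AAb$bab
  sorted[2] = Ab$babA
  sorted[3] = abAAb$b
  sorted[4] = b$babAA
  sorted[5] = bAAb$ba
  sorted[6] = babAAb$
sorted[2] = Ab$babA

Answer: Ab$babA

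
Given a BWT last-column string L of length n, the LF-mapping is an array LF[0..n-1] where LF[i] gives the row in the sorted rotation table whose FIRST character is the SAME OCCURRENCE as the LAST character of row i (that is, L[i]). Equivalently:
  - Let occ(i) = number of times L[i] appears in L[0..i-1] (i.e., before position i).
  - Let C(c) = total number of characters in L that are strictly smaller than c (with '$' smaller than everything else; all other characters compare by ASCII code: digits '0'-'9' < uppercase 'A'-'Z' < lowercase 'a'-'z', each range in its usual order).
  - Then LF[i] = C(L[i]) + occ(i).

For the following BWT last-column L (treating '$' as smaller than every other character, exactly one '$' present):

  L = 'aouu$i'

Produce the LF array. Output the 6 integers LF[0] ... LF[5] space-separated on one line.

Answer: 1 3 4 5 0 2

Derivation:
Char counts: '$':1, 'a':1, 'i':1, 'o':1, 'u':2
C (first-col start): C('$')=0, C('a')=1, C('i')=2, C('o')=3, C('u')=4
L[0]='a': occ=0, LF[0]=C('a')+0=1+0=1
L[1]='o': occ=0, LF[1]=C('o')+0=3+0=3
L[2]='u': occ=0, LF[2]=C('u')+0=4+0=4
L[3]='u': occ=1, LF[3]=C('u')+1=4+1=5
L[4]='$': occ=0, LF[4]=C('$')+0=0+0=0
L[5]='i': occ=0, LF[5]=C('i')+0=2+0=2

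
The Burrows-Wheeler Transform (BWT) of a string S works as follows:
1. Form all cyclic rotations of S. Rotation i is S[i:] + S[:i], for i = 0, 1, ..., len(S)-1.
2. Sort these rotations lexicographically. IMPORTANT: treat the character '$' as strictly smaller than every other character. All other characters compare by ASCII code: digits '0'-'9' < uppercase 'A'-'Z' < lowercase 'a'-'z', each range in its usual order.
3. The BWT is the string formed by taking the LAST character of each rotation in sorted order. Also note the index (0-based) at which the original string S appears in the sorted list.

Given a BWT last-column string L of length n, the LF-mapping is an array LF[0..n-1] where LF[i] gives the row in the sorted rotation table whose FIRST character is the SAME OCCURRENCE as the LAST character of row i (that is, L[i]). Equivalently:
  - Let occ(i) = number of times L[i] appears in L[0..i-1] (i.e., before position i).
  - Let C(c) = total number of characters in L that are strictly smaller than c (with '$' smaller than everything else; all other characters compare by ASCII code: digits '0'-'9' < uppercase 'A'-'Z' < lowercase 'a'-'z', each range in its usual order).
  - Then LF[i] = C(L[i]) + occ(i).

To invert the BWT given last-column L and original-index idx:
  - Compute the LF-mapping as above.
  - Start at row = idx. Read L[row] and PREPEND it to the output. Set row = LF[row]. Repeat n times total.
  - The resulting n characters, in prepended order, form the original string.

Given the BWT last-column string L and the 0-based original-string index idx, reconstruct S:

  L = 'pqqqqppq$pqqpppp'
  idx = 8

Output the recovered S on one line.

Answer: pqqppqpqqppqpqp$

Derivation:
LF mapping: 1 9 10 11 12 2 3 13 0 4 14 15 5 6 7 8
Walk LF starting at row 8, prepending L[row]:
  step 1: row=8, L[8]='$', prepend. Next row=LF[8]=0
  step 2: row=0, L[0]='p', prepend. Next row=LF[0]=1
  step 3: row=1, L[1]='q', prepend. Next row=LF[1]=9
  step 4: row=9, L[9]='p', prepend. Next row=LF[9]=4
  step 5: row=4, L[4]='q', prepend. Next row=LF[4]=12
  step 6: row=12, L[12]='p', prepend. Next row=LF[12]=5
  step 7: row=5, L[5]='p', prepend. Next row=LF[5]=2
  step 8: row=2, L[2]='q', prepend. Next row=LF[2]=10
  step 9: row=10, L[10]='q', prepend. Next row=LF[10]=14
  step 10: row=14, L[14]='p', prepend. Next row=LF[14]=7
  step 11: row=7, L[7]='q', prepend. Next row=LF[7]=13
  step 12: row=13, L[13]='p', prepend. Next row=LF[13]=6
  step 13: row=6, L[6]='p', prepend. Next row=LF[6]=3
  step 14: row=3, L[3]='q', prepend. Next row=LF[3]=11
  step 15: row=11, L[11]='q', prepend. Next row=LF[11]=15
  step 16: row=15, L[15]='p', prepend. Next row=LF[15]=8
Reversed output: pqqppqpqqppqpqp$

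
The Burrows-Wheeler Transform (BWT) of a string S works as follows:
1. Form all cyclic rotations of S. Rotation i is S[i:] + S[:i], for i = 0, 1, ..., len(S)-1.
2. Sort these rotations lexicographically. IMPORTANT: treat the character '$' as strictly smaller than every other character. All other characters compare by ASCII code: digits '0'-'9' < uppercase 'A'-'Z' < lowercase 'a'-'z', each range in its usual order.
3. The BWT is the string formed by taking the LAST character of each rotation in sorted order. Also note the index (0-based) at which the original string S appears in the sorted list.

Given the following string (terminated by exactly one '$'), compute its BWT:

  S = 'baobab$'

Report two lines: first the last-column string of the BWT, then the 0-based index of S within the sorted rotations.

Answer: bbbao$a
5

Derivation:
All 7 rotations (rotation i = S[i:]+S[:i]):
  rot[0] = baobab$
  rot[1] = aobab$b
  rot[2] = obab$ba
  rot[3] = bab$bao
  rot[4] = ab$baob
  rot[5] = b$baoba
  rot[6] = $baobab
Sorted (with $ < everything):
  sorted[0] = $baobab  (last char: 'b')
  sorted[1] = ab$baob  (last char: 'b')
  sorted[2] = aobab$b  (last char: 'b')
  sorted[3] = b$baoba  (last char: 'a')
  sorted[4] = bab$bao  (last char: 'o')
  sorted[5] = baobab$  (last char: '$')
  sorted[6] = obab$ba  (last char: 'a')
Last column: bbbao$a
Original string S is at sorted index 5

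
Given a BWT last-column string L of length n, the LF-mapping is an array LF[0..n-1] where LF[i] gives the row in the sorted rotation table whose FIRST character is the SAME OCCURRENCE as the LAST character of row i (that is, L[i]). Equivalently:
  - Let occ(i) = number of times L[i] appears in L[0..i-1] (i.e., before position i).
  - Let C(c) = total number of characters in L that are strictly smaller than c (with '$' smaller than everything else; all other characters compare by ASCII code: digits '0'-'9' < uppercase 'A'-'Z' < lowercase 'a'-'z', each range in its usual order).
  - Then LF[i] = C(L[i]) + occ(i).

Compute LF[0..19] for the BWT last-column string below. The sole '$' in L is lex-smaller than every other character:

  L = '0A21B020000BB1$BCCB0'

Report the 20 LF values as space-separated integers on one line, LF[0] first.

Answer: 1 12 10 8 13 2 11 3 4 5 6 14 15 9 0 16 18 19 17 7

Derivation:
Char counts: '$':1, '0':7, '1':2, '2':2, 'A':1, 'B':5, 'C':2
C (first-col start): C('$')=0, C('0')=1, C('1')=8, C('2')=10, C('A')=12, C('B')=13, C('C')=18
L[0]='0': occ=0, LF[0]=C('0')+0=1+0=1
L[1]='A': occ=0, LF[1]=C('A')+0=12+0=12
L[2]='2': occ=0, LF[2]=C('2')+0=10+0=10
L[3]='1': occ=0, LF[3]=C('1')+0=8+0=8
L[4]='B': occ=0, LF[4]=C('B')+0=13+0=13
L[5]='0': occ=1, LF[5]=C('0')+1=1+1=2
L[6]='2': occ=1, LF[6]=C('2')+1=10+1=11
L[7]='0': occ=2, LF[7]=C('0')+2=1+2=3
L[8]='0': occ=3, LF[8]=C('0')+3=1+3=4
L[9]='0': occ=4, LF[9]=C('0')+4=1+4=5
L[10]='0': occ=5, LF[10]=C('0')+5=1+5=6
L[11]='B': occ=1, LF[11]=C('B')+1=13+1=14
L[12]='B': occ=2, LF[12]=C('B')+2=13+2=15
L[13]='1': occ=1, LF[13]=C('1')+1=8+1=9
L[14]='$': occ=0, LF[14]=C('$')+0=0+0=0
L[15]='B': occ=3, LF[15]=C('B')+3=13+3=16
L[16]='C': occ=0, LF[16]=C('C')+0=18+0=18
L[17]='C': occ=1, LF[17]=C('C')+1=18+1=19
L[18]='B': occ=4, LF[18]=C('B')+4=13+4=17
L[19]='0': occ=6, LF[19]=C('0')+6=1+6=7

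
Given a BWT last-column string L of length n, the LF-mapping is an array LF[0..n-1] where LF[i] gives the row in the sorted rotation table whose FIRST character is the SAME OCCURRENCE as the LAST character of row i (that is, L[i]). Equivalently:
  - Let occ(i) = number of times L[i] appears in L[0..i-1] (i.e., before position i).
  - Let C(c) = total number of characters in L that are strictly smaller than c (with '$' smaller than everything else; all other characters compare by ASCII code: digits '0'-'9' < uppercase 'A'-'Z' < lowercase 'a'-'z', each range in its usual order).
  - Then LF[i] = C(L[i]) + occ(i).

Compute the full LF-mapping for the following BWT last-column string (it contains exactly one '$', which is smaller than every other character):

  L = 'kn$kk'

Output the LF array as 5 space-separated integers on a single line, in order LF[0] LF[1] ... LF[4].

Answer: 1 4 0 2 3

Derivation:
Char counts: '$':1, 'k':3, 'n':1
C (first-col start): C('$')=0, C('k')=1, C('n')=4
L[0]='k': occ=0, LF[0]=C('k')+0=1+0=1
L[1]='n': occ=0, LF[1]=C('n')+0=4+0=4
L[2]='$': occ=0, LF[2]=C('$')+0=0+0=0
L[3]='k': occ=1, LF[3]=C('k')+1=1+1=2
L[4]='k': occ=2, LF[4]=C('k')+2=1+2=3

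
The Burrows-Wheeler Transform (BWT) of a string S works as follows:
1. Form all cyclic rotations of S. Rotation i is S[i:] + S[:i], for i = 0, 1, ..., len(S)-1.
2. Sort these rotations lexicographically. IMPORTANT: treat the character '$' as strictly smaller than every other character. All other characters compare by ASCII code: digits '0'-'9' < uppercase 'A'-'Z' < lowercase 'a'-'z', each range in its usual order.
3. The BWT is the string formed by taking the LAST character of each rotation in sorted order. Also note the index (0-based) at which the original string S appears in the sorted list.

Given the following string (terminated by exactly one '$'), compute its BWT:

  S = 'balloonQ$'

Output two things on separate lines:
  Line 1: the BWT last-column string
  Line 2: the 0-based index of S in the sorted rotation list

Answer: Qnb$alool
3

Derivation:
All 9 rotations (rotation i = S[i:]+S[:i]):
  rot[0] = balloonQ$
  rot[1] = alloonQ$b
  rot[2] = lloonQ$ba
  rot[3] = loonQ$bal
  rot[4] = oonQ$ball
  rot[5] = onQ$ballo
  rot[6] = nQ$balloo
  rot[7] = Q$balloon
  rot[8] = $balloonQ
Sorted (with $ < everything):
  sorted[0] = $balloonQ  (last char: 'Q')
  sorted[1] = Q$balloon  (last char: 'n')
  sorted[2] = alloonQ$b  (last char: 'b')
  sorted[3] = balloonQ$  (last char: '$')
  sorted[4] = lloonQ$ba  (last char: 'a')
  sorted[5] = loonQ$bal  (last char: 'l')
  sorted[6] = nQ$balloo  (last char: 'o')
  sorted[7] = onQ$ballo  (last char: 'o')
  sorted[8] = oonQ$ball  (last char: 'l')
Last column: Qnb$alool
Original string S is at sorted index 3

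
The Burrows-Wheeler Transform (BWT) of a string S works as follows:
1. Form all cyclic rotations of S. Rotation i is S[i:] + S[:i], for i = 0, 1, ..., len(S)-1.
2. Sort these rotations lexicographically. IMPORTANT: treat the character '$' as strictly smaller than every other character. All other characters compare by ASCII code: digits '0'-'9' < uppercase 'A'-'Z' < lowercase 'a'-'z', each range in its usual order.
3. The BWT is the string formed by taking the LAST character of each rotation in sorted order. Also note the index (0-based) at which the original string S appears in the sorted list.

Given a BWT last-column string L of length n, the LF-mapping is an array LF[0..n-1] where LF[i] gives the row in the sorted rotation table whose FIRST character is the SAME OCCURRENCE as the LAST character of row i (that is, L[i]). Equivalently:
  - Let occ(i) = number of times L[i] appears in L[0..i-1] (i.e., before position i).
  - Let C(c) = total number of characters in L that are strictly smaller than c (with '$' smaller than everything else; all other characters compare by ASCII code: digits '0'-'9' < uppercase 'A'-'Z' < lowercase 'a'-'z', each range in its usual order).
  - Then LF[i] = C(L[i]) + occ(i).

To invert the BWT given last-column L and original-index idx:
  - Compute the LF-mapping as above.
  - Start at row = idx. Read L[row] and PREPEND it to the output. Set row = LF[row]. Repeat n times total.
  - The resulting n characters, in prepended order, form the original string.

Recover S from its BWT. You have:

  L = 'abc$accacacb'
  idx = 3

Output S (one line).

Answer: acaacbcccba$

Derivation:
LF mapping: 1 5 7 0 2 8 9 3 10 4 11 6
Walk LF starting at row 3, prepending L[row]:
  step 1: row=3, L[3]='$', prepend. Next row=LF[3]=0
  step 2: row=0, L[0]='a', prepend. Next row=LF[0]=1
  step 3: row=1, L[1]='b', prepend. Next row=LF[1]=5
  step 4: row=5, L[5]='c', prepend. Next row=LF[5]=8
  step 5: row=8, L[8]='c', prepend. Next row=LF[8]=10
  step 6: row=10, L[10]='c', prepend. Next row=LF[10]=11
  step 7: row=11, L[11]='b', prepend. Next row=LF[11]=6
  step 8: row=6, L[6]='c', prepend. Next row=LF[6]=9
  step 9: row=9, L[9]='a', prepend. Next row=LF[9]=4
  step 10: row=4, L[4]='a', prepend. Next row=LF[4]=2
  step 11: row=2, L[2]='c', prepend. Next row=LF[2]=7
  step 12: row=7, L[7]='a', prepend. Next row=LF[7]=3
Reversed output: acaacbcccba$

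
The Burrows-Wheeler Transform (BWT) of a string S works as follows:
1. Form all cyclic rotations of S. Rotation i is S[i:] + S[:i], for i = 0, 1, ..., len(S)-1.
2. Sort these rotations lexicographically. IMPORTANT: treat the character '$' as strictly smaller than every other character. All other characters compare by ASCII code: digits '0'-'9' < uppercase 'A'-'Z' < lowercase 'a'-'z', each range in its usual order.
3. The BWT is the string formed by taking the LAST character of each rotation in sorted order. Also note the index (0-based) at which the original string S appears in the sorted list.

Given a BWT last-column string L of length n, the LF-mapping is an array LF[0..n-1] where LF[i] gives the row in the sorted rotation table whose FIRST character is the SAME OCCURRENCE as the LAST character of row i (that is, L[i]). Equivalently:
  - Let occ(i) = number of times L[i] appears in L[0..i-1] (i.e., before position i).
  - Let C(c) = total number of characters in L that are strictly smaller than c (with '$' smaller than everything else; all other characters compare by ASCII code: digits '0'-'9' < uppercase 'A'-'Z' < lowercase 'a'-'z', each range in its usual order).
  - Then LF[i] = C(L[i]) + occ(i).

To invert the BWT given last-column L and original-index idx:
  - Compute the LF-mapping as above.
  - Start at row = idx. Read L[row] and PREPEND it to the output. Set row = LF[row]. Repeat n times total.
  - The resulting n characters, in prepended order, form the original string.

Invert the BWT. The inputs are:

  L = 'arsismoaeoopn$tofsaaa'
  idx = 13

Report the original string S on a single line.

Answer: onomatopoeiasassafra$

Derivation:
LF mapping: 1 16 17 8 18 9 11 2 6 12 13 15 10 0 20 14 7 19 3 4 5
Walk LF starting at row 13, prepending L[row]:
  step 1: row=13, L[13]='$', prepend. Next row=LF[13]=0
  step 2: row=0, L[0]='a', prepend. Next row=LF[0]=1
  step 3: row=1, L[1]='r', prepend. Next row=LF[1]=16
  step 4: row=16, L[16]='f', prepend. Next row=LF[16]=7
  step 5: row=7, L[7]='a', prepend. Next row=LF[7]=2
  step 6: row=2, L[2]='s', prepend. Next row=LF[2]=17
  step 7: row=17, L[17]='s', prepend. Next row=LF[17]=19
  step 8: row=19, L[19]='a', prepend. Next row=LF[19]=4
  step 9: row=4, L[4]='s', prepend. Next row=LF[4]=18
  step 10: row=18, L[18]='a', prepend. Next row=LF[18]=3
  step 11: row=3, L[3]='i', prepend. Next row=LF[3]=8
  step 12: row=8, L[8]='e', prepend. Next row=LF[8]=6
  step 13: row=6, L[6]='o', prepend. Next row=LF[6]=11
  step 14: row=11, L[11]='p', prepend. Next row=LF[11]=15
  step 15: row=15, L[15]='o', prepend. Next row=LF[15]=14
  step 16: row=14, L[14]='t', prepend. Next row=LF[14]=20
  step 17: row=20, L[20]='a', prepend. Next row=LF[20]=5
  step 18: row=5, L[5]='m', prepend. Next row=LF[5]=9
  step 19: row=9, L[9]='o', prepend. Next row=LF[9]=12
  step 20: row=12, L[12]='n', prepend. Next row=LF[12]=10
  step 21: row=10, L[10]='o', prepend. Next row=LF[10]=13
Reversed output: onomatopoeiasassafra$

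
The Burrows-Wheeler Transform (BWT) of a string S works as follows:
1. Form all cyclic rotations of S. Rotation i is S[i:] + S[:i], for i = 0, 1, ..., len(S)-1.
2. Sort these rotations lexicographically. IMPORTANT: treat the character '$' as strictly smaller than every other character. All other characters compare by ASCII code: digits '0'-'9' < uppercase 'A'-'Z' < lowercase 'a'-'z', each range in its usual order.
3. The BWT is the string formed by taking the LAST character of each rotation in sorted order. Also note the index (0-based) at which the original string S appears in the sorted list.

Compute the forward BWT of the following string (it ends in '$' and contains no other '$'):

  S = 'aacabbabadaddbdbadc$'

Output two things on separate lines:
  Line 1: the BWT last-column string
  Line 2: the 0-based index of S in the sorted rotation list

Answer: c$bcabbdbadaddaabdaa
1

Derivation:
All 20 rotations (rotation i = S[i:]+S[:i]):
  rot[0] = aacabbabadaddbdbadc$
  rot[1] = acabbabadaddbdbadc$a
  rot[2] = cabbabadaddbdbadc$aa
  rot[3] = abbabadaddbdbadc$aac
  rot[4] = bbabadaddbdbadc$aaca
  rot[5] = babadaddbdbadc$aacab
  rot[6] = abadaddbdbadc$aacabb
  rot[7] = badaddbdbadc$aacabba
  rot[8] = adaddbdbadc$aacabbab
  rot[9] = daddbdbadc$aacabbaba
  rot[10] = addbdbadc$aacabbabad
  rot[11] = ddbdbadc$aacabbabada
  rot[12] = dbdbadc$aacabbabadad
  rot[13] = bdbadc$aacabbabadadd
  rot[14] = dbadc$aacabbabadaddb
  rot[15] = badc$aacabbabadaddbd
  rot[16] = adc$aacabbabadaddbdb
  rot[17] = dc$aacabbabadaddbdba
  rot[18] = c$aacabbabadaddbdbad
  rot[19] = $aacabbabadaddbdbadc
Sorted (with $ < everything):
  sorted[0] = $aacabbabadaddbdbadc  (last char: 'c')
  sorted[1] = aacabbabadaddbdbadc$  (last char: '$')
  sorted[2] = abadaddbdbadc$aacabb  (last char: 'b')
  sorted[3] = abbabadaddbdbadc$aac  (last char: 'c')
  sorted[4] = acabbabadaddbdbadc$a  (last char: 'a')
  sorted[5] = adaddbdbadc$aacabbab  (last char: 'b')
  sorted[6] = adc$aacabbabadaddbdb  (last char: 'b')
  sorted[7] = addbdbadc$aacabbabad  (last char: 'd')
  sorted[8] = babadaddbdbadc$aacab  (last char: 'b')
  sorted[9] = badaddbdbadc$aacabba  (last char: 'a')
  sorted[10] = badc$aacabbabadaddbd  (last char: 'd')
  sorted[11] = bbabadaddbdbadc$aaca  (last char: 'a')
  sorted[12] = bdbadc$aacabbabadadd  (last char: 'd')
  sorted[13] = c$aacabbabadaddbdbad  (last char: 'd')
  sorted[14] = cabbabadaddbdbadc$aa  (last char: 'a')
  sorted[15] = daddbdbadc$aacabbaba  (last char: 'a')
  sorted[16] = dbadc$aacabbabadaddb  (last char: 'b')
  sorted[17] = dbdbadc$aacabbabadad  (last char: 'd')
  sorted[18] = dc$aacabbabadaddbdba  (last char: 'a')
  sorted[19] = ddbdbadc$aacabbabada  (last char: 'a')
Last column: c$bcabbdbadaddaabdaa
Original string S is at sorted index 1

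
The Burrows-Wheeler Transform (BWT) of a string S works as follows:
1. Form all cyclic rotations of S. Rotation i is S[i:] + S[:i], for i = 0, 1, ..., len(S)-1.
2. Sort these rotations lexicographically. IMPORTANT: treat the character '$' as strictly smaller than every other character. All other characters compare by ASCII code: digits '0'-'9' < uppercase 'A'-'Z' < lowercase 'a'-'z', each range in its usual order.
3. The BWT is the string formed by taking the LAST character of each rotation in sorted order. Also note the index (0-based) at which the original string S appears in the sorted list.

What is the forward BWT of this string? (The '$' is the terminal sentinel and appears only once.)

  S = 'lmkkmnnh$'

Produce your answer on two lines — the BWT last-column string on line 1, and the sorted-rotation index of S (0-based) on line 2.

All 9 rotations (rotation i = S[i:]+S[:i]):
  rot[0] = lmkkmnnh$
  rot[1] = mkkmnnh$l
  rot[2] = kkmnnh$lm
  rot[3] = kmnnh$lmk
  rot[4] = mnnh$lmkk
  rot[5] = nnh$lmkkm
  rot[6] = nh$lmkkmn
  rot[7] = h$lmkkmnn
  rot[8] = $lmkkmnnh
Sorted (with $ < everything):
  sorted[0] = $lmkkmnnh  (last char: 'h')
  sorted[1] = h$lmkkmnn  (last char: 'n')
  sorted[2] = kkmnnh$lm  (last char: 'm')
  sorted[3] = kmnnh$lmk  (last char: 'k')
  sorted[4] = lmkkmnnh$  (last char: '$')
  sorted[5] = mkkmnnh$l  (last char: 'l')
  sorted[6] = mnnh$lmkk  (last char: 'k')
  sorted[7] = nh$lmkkmn  (last char: 'n')
  sorted[8] = nnh$lmkkm  (last char: 'm')
Last column: hnmk$lknm
Original string S is at sorted index 4

Answer: hnmk$lknm
4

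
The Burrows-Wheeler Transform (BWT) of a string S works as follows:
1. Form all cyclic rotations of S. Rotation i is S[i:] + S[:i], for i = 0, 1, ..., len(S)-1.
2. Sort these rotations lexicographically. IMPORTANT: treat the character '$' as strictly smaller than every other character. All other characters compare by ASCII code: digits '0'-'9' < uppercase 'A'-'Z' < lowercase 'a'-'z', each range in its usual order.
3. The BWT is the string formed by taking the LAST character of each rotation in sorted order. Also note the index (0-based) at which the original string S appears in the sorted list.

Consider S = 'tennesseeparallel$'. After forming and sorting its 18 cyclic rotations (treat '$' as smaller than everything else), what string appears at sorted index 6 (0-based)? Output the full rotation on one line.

Answer: eparallel$tennesse

Derivation:
All 18 rotations (rotation i = S[i:]+S[:i]):
  rot[0] = tennesseeparallel$
  rot[1] = ennesseeparallel$t
  rot[2] = nnesseeparallel$te
  rot[3] = nesseeparallel$ten
  rot[4] = esseeparallel$tenn
  rot[5] = sseeparallel$tenne
  rot[6] = seeparallel$tennes
  rot[7] = eeparallel$tenness
  rot[8] = eparallel$tennesse
  rot[9] = parallel$tennessee
  rot[10] = arallel$tennesseep
  rot[11] = rallel$tennesseepa
  rot[12] = allel$tennesseepar
  rot[13] = llel$tennesseepara
  rot[14] = lel$tennesseeparal
  rot[15] = el$tennesseeparall
  rot[16] = l$tennesseeparalle
  rot[17] = $tennesseeparallel
Sorted (with $ < everything):
  sorted[0] = $tennesseeparallel
  sorted[1] = allel$tennesseepar
  sorted[2] = arallel$tennesseep
  sorted[3] = eeparallel$tenness
  sorted[4] = el$tennesseeparall
  sorted[5] = ennesseeparallel$t
  sorted[6] = eparallel$tennesse
  sorted[7] = esseeparallel$tenn
  sorted[8] = l$tennesseeparalle
  sorted[9] = lel$tennesseeparal
  sorted[10] = llel$tennesseepara
  sorted[11] = nesseeparallel$ten
  sorted[12] = nnesseeparallel$te
  sorted[13] = parallel$tennessee
  sorted[14] = rallel$tennesseepa
  sorted[15] = seeparallel$tennes
  sorted[16] = sseeparallel$tenne
  sorted[17] = tennesseeparallel$
sorted[6] = eparallel$tennesse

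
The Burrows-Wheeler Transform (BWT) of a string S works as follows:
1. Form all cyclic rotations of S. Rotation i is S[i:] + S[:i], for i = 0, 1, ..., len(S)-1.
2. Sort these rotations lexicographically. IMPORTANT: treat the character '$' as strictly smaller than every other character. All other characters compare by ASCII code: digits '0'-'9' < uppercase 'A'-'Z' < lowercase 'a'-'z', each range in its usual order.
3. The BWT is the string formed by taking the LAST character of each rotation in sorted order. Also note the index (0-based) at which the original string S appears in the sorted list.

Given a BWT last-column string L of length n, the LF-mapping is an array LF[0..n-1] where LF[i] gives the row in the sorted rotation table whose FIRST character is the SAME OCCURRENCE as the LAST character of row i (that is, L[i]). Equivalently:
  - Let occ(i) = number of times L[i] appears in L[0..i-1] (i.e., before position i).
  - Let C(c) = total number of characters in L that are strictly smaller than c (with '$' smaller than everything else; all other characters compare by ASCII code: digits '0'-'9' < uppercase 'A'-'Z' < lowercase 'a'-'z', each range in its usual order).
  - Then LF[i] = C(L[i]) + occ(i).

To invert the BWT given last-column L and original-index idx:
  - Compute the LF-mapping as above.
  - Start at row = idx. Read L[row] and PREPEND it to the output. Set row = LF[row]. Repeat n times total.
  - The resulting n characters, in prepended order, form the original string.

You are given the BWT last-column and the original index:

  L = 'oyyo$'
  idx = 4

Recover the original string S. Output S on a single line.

LF mapping: 1 3 4 2 0
Walk LF starting at row 4, prepending L[row]:
  step 1: row=4, L[4]='$', prepend. Next row=LF[4]=0
  step 2: row=0, L[0]='o', prepend. Next row=LF[0]=1
  step 3: row=1, L[1]='y', prepend. Next row=LF[1]=3
  step 4: row=3, L[3]='o', prepend. Next row=LF[3]=2
  step 5: row=2, L[2]='y', prepend. Next row=LF[2]=4
Reversed output: yoyo$

Answer: yoyo$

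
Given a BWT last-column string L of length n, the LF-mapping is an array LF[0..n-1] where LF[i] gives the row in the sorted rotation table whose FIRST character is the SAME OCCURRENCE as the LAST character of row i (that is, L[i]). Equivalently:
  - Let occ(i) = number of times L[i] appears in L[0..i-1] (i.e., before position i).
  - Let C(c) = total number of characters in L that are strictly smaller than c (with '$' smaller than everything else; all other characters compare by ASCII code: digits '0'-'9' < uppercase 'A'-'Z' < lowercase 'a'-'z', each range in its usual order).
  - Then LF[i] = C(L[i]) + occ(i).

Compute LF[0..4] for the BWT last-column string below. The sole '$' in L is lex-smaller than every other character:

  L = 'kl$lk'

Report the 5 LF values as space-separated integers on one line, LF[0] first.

Char counts: '$':1, 'k':2, 'l':2
C (first-col start): C('$')=0, C('k')=1, C('l')=3
L[0]='k': occ=0, LF[0]=C('k')+0=1+0=1
L[1]='l': occ=0, LF[1]=C('l')+0=3+0=3
L[2]='$': occ=0, LF[2]=C('$')+0=0+0=0
L[3]='l': occ=1, LF[3]=C('l')+1=3+1=4
L[4]='k': occ=1, LF[4]=C('k')+1=1+1=2

Answer: 1 3 0 4 2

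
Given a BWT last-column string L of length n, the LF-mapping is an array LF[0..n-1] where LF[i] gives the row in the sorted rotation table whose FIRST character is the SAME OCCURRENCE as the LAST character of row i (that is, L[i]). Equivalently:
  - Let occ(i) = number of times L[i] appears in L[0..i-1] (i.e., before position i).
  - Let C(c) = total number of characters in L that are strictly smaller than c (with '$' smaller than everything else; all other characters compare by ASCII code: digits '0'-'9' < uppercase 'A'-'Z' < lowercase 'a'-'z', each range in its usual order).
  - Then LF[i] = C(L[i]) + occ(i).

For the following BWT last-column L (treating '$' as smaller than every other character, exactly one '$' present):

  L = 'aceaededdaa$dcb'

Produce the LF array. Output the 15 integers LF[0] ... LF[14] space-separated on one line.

Char counts: '$':1, 'a':4, 'b':1, 'c':2, 'd':4, 'e':3
C (first-col start): C('$')=0, C('a')=1, C('b')=5, C('c')=6, C('d')=8, C('e')=12
L[0]='a': occ=0, LF[0]=C('a')+0=1+0=1
L[1]='c': occ=0, LF[1]=C('c')+0=6+0=6
L[2]='e': occ=0, LF[2]=C('e')+0=12+0=12
L[3]='a': occ=1, LF[3]=C('a')+1=1+1=2
L[4]='e': occ=1, LF[4]=C('e')+1=12+1=13
L[5]='d': occ=0, LF[5]=C('d')+0=8+0=8
L[6]='e': occ=2, LF[6]=C('e')+2=12+2=14
L[7]='d': occ=1, LF[7]=C('d')+1=8+1=9
L[8]='d': occ=2, LF[8]=C('d')+2=8+2=10
L[9]='a': occ=2, LF[9]=C('a')+2=1+2=3
L[10]='a': occ=3, LF[10]=C('a')+3=1+3=4
L[11]='$': occ=0, LF[11]=C('$')+0=0+0=0
L[12]='d': occ=3, LF[12]=C('d')+3=8+3=11
L[13]='c': occ=1, LF[13]=C('c')+1=6+1=7
L[14]='b': occ=0, LF[14]=C('b')+0=5+0=5

Answer: 1 6 12 2 13 8 14 9 10 3 4 0 11 7 5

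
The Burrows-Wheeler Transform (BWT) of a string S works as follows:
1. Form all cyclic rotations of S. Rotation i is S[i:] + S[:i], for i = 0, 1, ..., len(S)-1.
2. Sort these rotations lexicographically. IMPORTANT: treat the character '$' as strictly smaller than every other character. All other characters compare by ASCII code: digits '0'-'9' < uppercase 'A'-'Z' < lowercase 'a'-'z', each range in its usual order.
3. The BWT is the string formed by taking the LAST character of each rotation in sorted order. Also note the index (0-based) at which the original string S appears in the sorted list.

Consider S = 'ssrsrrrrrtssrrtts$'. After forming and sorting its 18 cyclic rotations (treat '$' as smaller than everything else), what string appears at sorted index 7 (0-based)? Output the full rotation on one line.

All 18 rotations (rotation i = S[i:]+S[:i]):
  rot[0] = ssrsrrrrrtssrrtts$
  rot[1] = srsrrrrrtssrrtts$s
  rot[2] = rsrrrrrtssrrtts$ss
  rot[3] = srrrrrtssrrtts$ssr
  rot[4] = rrrrrtssrrtts$ssrs
  rot[5] = rrrrtssrrtts$ssrsr
  rot[6] = rrrtssrrtts$ssrsrr
  rot[7] = rrtssrrtts$ssrsrrr
  rot[8] = rtssrrtts$ssrsrrrr
  rot[9] = tssrrtts$ssrsrrrrr
  rot[10] = ssrrtts$ssrsrrrrrt
  rot[11] = srrtts$ssrsrrrrrts
  rot[12] = rrtts$ssrsrrrrrtss
  rot[13] = rtts$ssrsrrrrrtssr
  rot[14] = tts$ssrsrrrrrtssrr
  rot[15] = ts$ssrsrrrrrtssrrt
  rot[16] = s$ssrsrrrrrtssrrtt
  rot[17] = $ssrsrrrrrtssrrtts
Sorted (with $ < everything):
  sorted[0] = $ssrsrrrrrtssrrtts
  sorted[1] = rrrrrtssrrtts$ssrs
  sorted[2] = rrrrtssrrtts$ssrsr
  sorted[3] = rrrtssrrtts$ssrsrr
  sorted[4] = rrtssrrtts$ssrsrrr
  sorted[5] = rrtts$ssrsrrrrrtss
  sorted[6] = rsrrrrrtssrrtts$ss
  sorted[7] = rtssrrtts$ssrsrrrr
  sorted[8] = rtts$ssrsrrrrrtssr
  sorted[9] = s$ssrsrrrrrtssrrtt
  sorted[10] = srrrrrtssrrtts$ssr
  sorted[11] = srrtts$ssrsrrrrrts
  sorted[12] = srsrrrrrtssrrtts$s
  sorted[13] = ssrrtts$ssrsrrrrrt
  sorted[14] = ssrsrrrrrtssrrtts$
  sorted[15] = ts$ssrsrrrrrtssrrt
  sorted[16] = tssrrtts$ssrsrrrrr
  sorted[17] = tts$ssrsrrrrrtssrr
sorted[7] = rtssrrtts$ssrsrrrr

Answer: rtssrrtts$ssrsrrrr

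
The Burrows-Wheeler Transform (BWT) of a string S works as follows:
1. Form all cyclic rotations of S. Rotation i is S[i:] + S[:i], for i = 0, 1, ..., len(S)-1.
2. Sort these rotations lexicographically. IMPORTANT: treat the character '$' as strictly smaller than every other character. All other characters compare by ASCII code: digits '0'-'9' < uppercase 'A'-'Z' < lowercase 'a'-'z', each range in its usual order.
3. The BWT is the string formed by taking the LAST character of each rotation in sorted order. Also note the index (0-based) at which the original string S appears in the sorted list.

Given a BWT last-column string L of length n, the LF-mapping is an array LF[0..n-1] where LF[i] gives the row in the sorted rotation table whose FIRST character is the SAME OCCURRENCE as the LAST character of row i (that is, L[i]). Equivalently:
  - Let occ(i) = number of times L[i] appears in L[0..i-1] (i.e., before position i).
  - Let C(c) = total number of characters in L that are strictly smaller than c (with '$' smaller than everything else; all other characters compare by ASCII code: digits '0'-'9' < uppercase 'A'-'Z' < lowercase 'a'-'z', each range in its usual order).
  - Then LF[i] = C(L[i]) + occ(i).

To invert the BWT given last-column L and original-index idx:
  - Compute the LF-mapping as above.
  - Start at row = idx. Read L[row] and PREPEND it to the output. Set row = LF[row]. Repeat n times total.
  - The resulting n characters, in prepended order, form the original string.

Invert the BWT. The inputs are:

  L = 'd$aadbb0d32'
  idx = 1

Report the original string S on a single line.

Answer: 0bba3da2dd$

Derivation:
LF mapping: 8 0 4 5 9 6 7 1 10 3 2
Walk LF starting at row 1, prepending L[row]:
  step 1: row=1, L[1]='$', prepend. Next row=LF[1]=0
  step 2: row=0, L[0]='d', prepend. Next row=LF[0]=8
  step 3: row=8, L[8]='d', prepend. Next row=LF[8]=10
  step 4: row=10, L[10]='2', prepend. Next row=LF[10]=2
  step 5: row=2, L[2]='a', prepend. Next row=LF[2]=4
  step 6: row=4, L[4]='d', prepend. Next row=LF[4]=9
  step 7: row=9, L[9]='3', prepend. Next row=LF[9]=3
  step 8: row=3, L[3]='a', prepend. Next row=LF[3]=5
  step 9: row=5, L[5]='b', prepend. Next row=LF[5]=6
  step 10: row=6, L[6]='b', prepend. Next row=LF[6]=7
  step 11: row=7, L[7]='0', prepend. Next row=LF[7]=1
Reversed output: 0bba3da2dd$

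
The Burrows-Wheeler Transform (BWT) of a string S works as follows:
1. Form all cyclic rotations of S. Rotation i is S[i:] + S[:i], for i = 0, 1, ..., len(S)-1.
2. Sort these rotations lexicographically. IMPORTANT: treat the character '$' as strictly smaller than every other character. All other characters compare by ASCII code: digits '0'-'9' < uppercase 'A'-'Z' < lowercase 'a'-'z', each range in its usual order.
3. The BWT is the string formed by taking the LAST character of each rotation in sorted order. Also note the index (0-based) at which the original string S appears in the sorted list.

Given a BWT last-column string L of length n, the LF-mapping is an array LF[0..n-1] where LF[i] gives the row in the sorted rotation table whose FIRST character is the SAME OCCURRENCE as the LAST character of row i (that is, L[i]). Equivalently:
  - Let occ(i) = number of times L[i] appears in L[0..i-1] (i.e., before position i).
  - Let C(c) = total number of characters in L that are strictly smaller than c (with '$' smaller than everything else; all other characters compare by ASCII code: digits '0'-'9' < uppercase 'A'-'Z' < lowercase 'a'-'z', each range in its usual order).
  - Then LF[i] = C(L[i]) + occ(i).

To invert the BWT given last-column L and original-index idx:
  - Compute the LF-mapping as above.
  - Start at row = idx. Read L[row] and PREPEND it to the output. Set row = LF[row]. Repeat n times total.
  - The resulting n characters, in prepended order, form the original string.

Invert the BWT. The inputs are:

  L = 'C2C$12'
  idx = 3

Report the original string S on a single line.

Answer: 2C21C$

Derivation:
LF mapping: 4 2 5 0 1 3
Walk LF starting at row 3, prepending L[row]:
  step 1: row=3, L[3]='$', prepend. Next row=LF[3]=0
  step 2: row=0, L[0]='C', prepend. Next row=LF[0]=4
  step 3: row=4, L[4]='1', prepend. Next row=LF[4]=1
  step 4: row=1, L[1]='2', prepend. Next row=LF[1]=2
  step 5: row=2, L[2]='C', prepend. Next row=LF[2]=5
  step 6: row=5, L[5]='2', prepend. Next row=LF[5]=3
Reversed output: 2C21C$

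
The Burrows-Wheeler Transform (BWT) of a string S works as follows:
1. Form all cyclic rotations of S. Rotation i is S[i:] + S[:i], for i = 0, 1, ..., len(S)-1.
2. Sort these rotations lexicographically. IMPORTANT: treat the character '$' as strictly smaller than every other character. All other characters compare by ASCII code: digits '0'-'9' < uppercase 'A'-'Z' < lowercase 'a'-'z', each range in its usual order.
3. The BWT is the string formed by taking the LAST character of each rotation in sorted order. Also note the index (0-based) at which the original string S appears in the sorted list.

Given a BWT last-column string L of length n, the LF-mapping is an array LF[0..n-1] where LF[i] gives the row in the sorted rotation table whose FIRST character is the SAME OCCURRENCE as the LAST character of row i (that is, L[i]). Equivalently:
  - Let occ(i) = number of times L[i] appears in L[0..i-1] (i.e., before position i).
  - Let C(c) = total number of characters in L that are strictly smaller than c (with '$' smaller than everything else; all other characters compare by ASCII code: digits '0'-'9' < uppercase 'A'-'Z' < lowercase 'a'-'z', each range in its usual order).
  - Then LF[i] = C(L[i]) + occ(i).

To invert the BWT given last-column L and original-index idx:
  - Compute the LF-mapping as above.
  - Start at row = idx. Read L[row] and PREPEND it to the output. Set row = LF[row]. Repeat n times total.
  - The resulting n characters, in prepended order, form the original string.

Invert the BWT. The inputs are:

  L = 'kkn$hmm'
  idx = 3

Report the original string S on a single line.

LF mapping: 2 3 6 0 1 4 5
Walk LF starting at row 3, prepending L[row]:
  step 1: row=3, L[3]='$', prepend. Next row=LF[3]=0
  step 2: row=0, L[0]='k', prepend. Next row=LF[0]=2
  step 3: row=2, L[2]='n', prepend. Next row=LF[2]=6
  step 4: row=6, L[6]='m', prepend. Next row=LF[6]=5
  step 5: row=5, L[5]='m', prepend. Next row=LF[5]=4
  step 6: row=4, L[4]='h', prepend. Next row=LF[4]=1
  step 7: row=1, L[1]='k', prepend. Next row=LF[1]=3
Reversed output: khmmnk$

Answer: khmmnk$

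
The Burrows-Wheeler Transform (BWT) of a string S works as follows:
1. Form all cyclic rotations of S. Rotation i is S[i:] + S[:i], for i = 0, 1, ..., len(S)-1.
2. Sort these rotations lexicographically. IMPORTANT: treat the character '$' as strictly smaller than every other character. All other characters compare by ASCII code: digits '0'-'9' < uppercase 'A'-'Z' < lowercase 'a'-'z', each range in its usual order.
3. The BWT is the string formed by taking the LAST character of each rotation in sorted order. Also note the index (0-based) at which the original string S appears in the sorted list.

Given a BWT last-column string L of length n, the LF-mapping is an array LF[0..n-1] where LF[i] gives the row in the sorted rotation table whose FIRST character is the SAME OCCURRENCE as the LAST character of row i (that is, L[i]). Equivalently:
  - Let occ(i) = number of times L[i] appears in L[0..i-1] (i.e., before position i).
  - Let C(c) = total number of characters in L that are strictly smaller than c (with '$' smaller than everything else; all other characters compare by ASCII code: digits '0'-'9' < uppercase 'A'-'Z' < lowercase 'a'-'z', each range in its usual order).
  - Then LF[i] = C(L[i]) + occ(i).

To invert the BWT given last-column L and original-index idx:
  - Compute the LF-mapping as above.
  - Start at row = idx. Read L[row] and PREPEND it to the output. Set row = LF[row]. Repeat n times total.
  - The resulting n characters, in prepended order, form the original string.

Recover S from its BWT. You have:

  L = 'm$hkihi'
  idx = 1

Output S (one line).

Answer: hhkiim$

Derivation:
LF mapping: 6 0 1 5 3 2 4
Walk LF starting at row 1, prepending L[row]:
  step 1: row=1, L[1]='$', prepend. Next row=LF[1]=0
  step 2: row=0, L[0]='m', prepend. Next row=LF[0]=6
  step 3: row=6, L[6]='i', prepend. Next row=LF[6]=4
  step 4: row=4, L[4]='i', prepend. Next row=LF[4]=3
  step 5: row=3, L[3]='k', prepend. Next row=LF[3]=5
  step 6: row=5, L[5]='h', prepend. Next row=LF[5]=2
  step 7: row=2, L[2]='h', prepend. Next row=LF[2]=1
Reversed output: hhkiim$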